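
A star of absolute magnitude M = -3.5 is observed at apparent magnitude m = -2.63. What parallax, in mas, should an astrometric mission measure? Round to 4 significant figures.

m − M = -2.63 − (-3.5) = 0.87.
d = 10^((m−M)/5 + 1) = 10^1.174 = 14.928 pc.
p = 1/d = 1/14.928 = 0.066988 arcsec = 66.988 mas.

66.99 mas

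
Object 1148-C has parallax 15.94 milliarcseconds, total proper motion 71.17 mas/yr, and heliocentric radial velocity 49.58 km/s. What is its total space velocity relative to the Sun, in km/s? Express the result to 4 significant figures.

d = 1/p = 1/0.01594″ = 62.735 pc.
μ = 71.17 mas/yr = 0.07117 ″/yr.
v_t = 4.740 μ d = 4.740 × 0.07117 × 62.735 = 21.163 km/s.
v = √(v_r² + v_t²) = √(49.58² + 21.163²) = √2906.05 = 53.908 km/s.

53.91 km/s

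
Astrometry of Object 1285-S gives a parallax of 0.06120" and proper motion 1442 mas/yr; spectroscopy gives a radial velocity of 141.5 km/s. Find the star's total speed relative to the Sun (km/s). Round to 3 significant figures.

180 km/s

d = 1/p = 1/0.06120″ = 16.34 pc.
μ = 1442 mas/yr = 1.442 ″/yr.
v_t = 4.740 μ d = 4.740 × 1.442 × 16.34 = 111.69 km/s.
v = √(v_r² + v_t²) = √(141.5² + 111.69²) = √32496.9 = 180.27 km/s.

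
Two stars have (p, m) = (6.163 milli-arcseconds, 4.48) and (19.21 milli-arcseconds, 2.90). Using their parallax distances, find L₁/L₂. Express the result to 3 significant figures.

L₁/L₂ = 2.27

d₁ = 1/p₁ = 1/0.006163″ = 162.26 pc; d₂ = 1/p₂ = 1/0.01921″ = 52.056 pc.
M₁ = m₁ − 5 log₁₀ d₁ + 5 = 4.48 − 11.0511 + 5 = -1.5711.
M₂ = 2.90 − 8.5824 + 5 = -0.6824.
L₁/L₂ = 10^(0.4(M₂ − M₁)) = 10^(0.4 × 0.8887) = 10^0.35548 = 2.2671.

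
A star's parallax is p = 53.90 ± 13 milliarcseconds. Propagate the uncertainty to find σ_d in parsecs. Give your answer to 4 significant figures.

4.475 pc

d = 1/p, so σ_d = σ_p / p².
σ_d = 0.0130 / (0.05390)² = 0.0130 / 0.0029052 = 4.4747 pc.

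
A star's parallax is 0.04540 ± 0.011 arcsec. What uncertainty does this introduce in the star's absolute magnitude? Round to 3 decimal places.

M = m − 5 log₁₀ d + 5 = m + 5 log₁₀ p + 5, so ∂M/∂p = 5/(p ln 10).
σ_M = (5/ln 10) · (σ_p/p) = 2.1715 × 0.011/0.04540 = 2.1715 × 0.24229 = 0.52613.

σ_M = 0.526 mag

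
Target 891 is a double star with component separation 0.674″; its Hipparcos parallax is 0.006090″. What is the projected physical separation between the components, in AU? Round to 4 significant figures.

110.7 AU

d = 1/p = 1/0.006090″ = 164.2 pc.
At distance d (pc), an angle of θ arcsec spans θ·d AU: s = 0.674 × 164.2 = 110.67 AU.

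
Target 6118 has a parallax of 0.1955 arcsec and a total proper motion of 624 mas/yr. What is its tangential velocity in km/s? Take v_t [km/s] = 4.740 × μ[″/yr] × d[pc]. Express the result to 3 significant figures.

d = 1/p = 1/0.1955″ = 5.1151 pc.
μ = 624 mas/yr = 0.624 ″/yr.
v_t = 4.74 × μ × d = 4.74 × 0.624 × 5.1151 = 15.129 km/s.

15.1 km/s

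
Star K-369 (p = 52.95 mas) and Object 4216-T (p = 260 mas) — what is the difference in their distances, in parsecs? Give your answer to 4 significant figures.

15.04 pc

d_A = 1/0.05295″ = 18.886 pc; d_B = 1/0.2600″ = 3.8462 pc.
|d_B − d_A| = |3.8462 − 18.886| = 15.04 pc.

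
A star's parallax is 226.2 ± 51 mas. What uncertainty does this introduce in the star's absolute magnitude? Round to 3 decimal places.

M = m − 5 log₁₀ d + 5 = m + 5 log₁₀ p + 5, so ∂M/∂p = 5/(p ln 10).
σ_M = (5/ln 10) · (σ_p/p) = 2.1715 × 51/226.2 = 2.1715 × 0.22546 = 0.48959.

σ_M = 0.490 mag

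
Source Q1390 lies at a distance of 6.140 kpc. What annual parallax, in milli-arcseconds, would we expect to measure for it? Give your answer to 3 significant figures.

0.163 mas

d = 6.140 kpc = 6140 pc.
p = 1/d = 1/6140 = 0.00016287 arcsec.
= 0.00016287 × 1000 = 0.16287 mas.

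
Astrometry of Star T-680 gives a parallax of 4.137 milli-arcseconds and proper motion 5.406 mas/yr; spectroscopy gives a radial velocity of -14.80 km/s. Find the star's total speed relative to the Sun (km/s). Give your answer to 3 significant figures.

16.0 km/s

d = 1/p = 1/0.004137″ = 241.72 pc.
μ = 5.406 mas/yr = 0.005406 ″/yr.
v_t = 4.740 μ d = 4.740 × 0.005406 × 241.72 = 6.1939 km/s.
v = √(v_r² + v_t²) = √((-14.80)² + 6.1939²) = √257.404 = 16.044 km/s.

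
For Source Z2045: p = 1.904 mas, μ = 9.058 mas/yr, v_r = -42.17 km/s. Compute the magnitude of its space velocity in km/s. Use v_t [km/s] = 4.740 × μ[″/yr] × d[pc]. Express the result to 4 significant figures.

d = 1/p = 1/0.001904″ = 525.21 pc.
μ = 9.058 mas/yr = 0.009058 ″/yr.
v_t = 4.740 μ d = 4.740 × 0.009058 × 525.21 = 22.55 km/s.
v = √(v_r² + v_t²) = √((-42.17)² + 22.55²) = √2286.81 = 47.821 km/s.

47.82 km/s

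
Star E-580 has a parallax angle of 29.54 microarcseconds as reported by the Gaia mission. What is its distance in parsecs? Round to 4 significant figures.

p = 29.54 microarcseconds = 0.00002954 arcsec.
d = 1/p = 1/0.00002954 = 33852 pc.

33850 pc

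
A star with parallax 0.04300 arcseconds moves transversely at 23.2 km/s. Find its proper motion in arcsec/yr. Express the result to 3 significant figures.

d = 1/p = 1/0.04300″ = 23.256 pc.
μ = v_t / (4.74 d) = 23.2 / (4.74 × 23.256) = 23.2 / 110.23 = 0.21047 ″/yr.

0.210 arcsec/yr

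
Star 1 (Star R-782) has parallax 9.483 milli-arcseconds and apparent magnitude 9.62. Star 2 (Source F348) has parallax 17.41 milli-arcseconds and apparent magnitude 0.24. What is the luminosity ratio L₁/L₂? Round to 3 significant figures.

L₁/L₂ = 0.000597

d₁ = 1/p₁ = 1/0.009483″ = 105.45 pc; d₂ = 1/p₂ = 1/0.01741″ = 57.438 pc.
M₁ = m₁ − 5 log₁₀ d₁ + 5 = 9.62 − 10.1152 + 5 = 4.5048.
M₂ = 0.24 − 8.7960 + 5 = -3.5560.
L₁/L₂ = 10^(0.4(M₂ − M₁)) = 10^(0.4 × (-8.0608)) = 10^(-3.22432) = 0.0005966.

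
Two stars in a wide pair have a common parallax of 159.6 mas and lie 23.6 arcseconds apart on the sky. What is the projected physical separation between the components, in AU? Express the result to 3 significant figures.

d = 1/p = 1/0.1596″ = 6.2657 pc.
At distance d (pc), an angle of θ arcsec spans θ·d AU: s = 23.6 × 6.2657 = 147.87 AU.

148 AU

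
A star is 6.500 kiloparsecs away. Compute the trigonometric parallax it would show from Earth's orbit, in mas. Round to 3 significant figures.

d = 6.500 kpc = 6500 pc.
p = 1/d = 1/6500 = 0.00015385 arcsec.
= 0.00015385 × 1000 = 0.15385 mas.

0.154 mas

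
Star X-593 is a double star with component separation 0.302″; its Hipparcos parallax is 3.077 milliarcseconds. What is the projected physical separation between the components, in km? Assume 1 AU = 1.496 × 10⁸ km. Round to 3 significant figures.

1.47 × 10^10 km

d = 1/p = 1/0.003077″ = 324.99 pc.
At distance d (pc), an angle of θ arcsec spans θ·d AU: s = 0.302 × 324.99 = 98.147 AU.
= 98.147 × 1.496 × 10⁸ km = 1.4683 × 10^10 km.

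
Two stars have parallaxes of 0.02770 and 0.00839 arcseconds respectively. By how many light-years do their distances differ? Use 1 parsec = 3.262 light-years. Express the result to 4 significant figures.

d_A = 1/0.02770″ = 36.101 pc; d_B = 1/0.008390″ = 119.19 pc.
|d_B − d_A| = |119.19 − 36.101| = 83.089 pc = 83.089 × 3.262 ly = 271.04 ly.

271.0 ly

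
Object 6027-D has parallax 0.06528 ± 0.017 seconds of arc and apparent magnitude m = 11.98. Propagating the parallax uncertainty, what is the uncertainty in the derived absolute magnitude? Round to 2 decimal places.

σ_M = 0.57 mag

M = m − 5 log₁₀ d + 5 = m + 5 log₁₀ p + 5, so ∂M/∂p = 5/(p ln 10).
σ_M = (5/ln 10) · (σ_p/p) = 2.1715 × 0.017/0.06528 = 2.1715 × 0.26042 = 0.5655.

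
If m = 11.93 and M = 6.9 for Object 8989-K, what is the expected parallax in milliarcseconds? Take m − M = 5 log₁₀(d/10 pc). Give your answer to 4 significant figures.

m − M = 11.93 − 6.9 = 5.03.
d = 10^((m−M)/5 + 1) = 10^2.006 = 101.39 pc.
p = 1/d = 1/101.39 = 0.0098629 arcsec = 9.8629 mas.

9.863 mas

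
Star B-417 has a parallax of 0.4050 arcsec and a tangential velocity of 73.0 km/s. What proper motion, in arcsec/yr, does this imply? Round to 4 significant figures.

6.237 arcsec/yr

d = 1/p = 1/0.4050″ = 2.4691 pc.
μ = v_t / (4.74 d) = 73.0 / (4.74 × 2.4691) = 73.0 / 11.704 = 6.2372 ″/yr.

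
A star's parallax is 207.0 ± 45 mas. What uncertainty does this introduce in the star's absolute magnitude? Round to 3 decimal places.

M = m − 5 log₁₀ d + 5 = m + 5 log₁₀ p + 5, so ∂M/∂p = 5/(p ln 10).
σ_M = (5/ln 10) · (σ_p/p) = 2.1715 × 45/207.0 = 2.1715 × 0.21739 = 0.47206.

σ_M = 0.472 mag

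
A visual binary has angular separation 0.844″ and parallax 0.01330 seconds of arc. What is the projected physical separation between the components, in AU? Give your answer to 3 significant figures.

63.5 AU

d = 1/p = 1/0.01330″ = 75.188 pc.
At distance d (pc), an angle of θ arcsec spans θ·d AU: s = 0.844 × 75.188 = 63.459 AU.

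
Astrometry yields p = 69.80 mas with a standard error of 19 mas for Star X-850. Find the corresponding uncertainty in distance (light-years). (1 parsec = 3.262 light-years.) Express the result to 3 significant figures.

d = 1/p, so σ_d = σ_p / p².
σ_d = 0.0190 / (0.06980)² = 0.0190 / 0.004872 = 3.8998 pc = 3.8998 × 3.262 ly = 12.721 ly.

12.7 ly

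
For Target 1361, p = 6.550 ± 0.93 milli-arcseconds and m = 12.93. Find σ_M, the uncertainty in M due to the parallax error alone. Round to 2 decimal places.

M = m − 5 log₁₀ d + 5 = m + 5 log₁₀ p + 5, so ∂M/∂p = 5/(p ln 10).
σ_M = (5/ln 10) · (σ_p/p) = 2.1715 × 0.93/6.550 = 2.1715 × 0.14198 = 0.30831.

σ_M = 0.31 mag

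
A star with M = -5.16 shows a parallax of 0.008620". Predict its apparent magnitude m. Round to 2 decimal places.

d = 1/p = 1/0.008620″ = 116.01 pc.
m − M = 5 log₁₀ d − 5 = 5 log₁₀(116.01) − 5 = 10.3225 − 5 = 5.3225.
m = M + (m − M) = -5.16 + 5.3225 = 0.16.

m = 0.16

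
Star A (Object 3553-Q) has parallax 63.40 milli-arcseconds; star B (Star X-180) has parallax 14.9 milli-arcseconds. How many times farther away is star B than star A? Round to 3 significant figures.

Since d = 1/p, d_B/d_A = p_A/p_B.
= 63.40 / 14.9 = 4.255.

4.26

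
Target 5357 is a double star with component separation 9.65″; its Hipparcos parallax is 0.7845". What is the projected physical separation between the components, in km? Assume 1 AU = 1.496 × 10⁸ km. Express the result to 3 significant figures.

1.84 × 10^9 km

d = 1/p = 1/0.7845″ = 1.2747 pc.
At distance d (pc), an angle of θ arcsec spans θ·d AU: s = 9.65 × 1.2747 = 12.301 AU.
= 12.301 × 1.496 × 10⁸ km = 1.8402 × 10^9 km.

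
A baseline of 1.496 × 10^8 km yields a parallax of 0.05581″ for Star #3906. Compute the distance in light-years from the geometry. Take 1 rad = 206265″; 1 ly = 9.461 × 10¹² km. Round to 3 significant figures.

θ = 0.05581″ = 0.05581/206265 = 2.7057 × 10^-7 rad.
d = B/θ = (1.496 × 10^8) / (2.7057 × 10^-7) = 5.5291 × 10^14 km = (5.5291 × 10^14) / (9.461 × 10^12) ly = 58.441 ly.

58.4 ly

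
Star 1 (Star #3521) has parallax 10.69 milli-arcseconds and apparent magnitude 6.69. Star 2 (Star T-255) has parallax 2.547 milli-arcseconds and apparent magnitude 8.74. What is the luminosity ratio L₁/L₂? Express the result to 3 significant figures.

L₁/L₂ = 0.375

d₁ = 1/p₁ = 1/0.01069″ = 93.545 pc; d₂ = 1/p₂ = 1/0.002547″ = 392.62 pc.
M₁ = m₁ − 5 log₁₀ d₁ + 5 = 6.69 − 9.8551 + 5 = 1.8349.
M₂ = 8.74 − 12.9699 + 5 = 0.7701.
L₁/L₂ = 10^(0.4(M₂ − M₁)) = 10^(0.4 × (-1.0648)) = 10^(-0.42592) = 0.37504.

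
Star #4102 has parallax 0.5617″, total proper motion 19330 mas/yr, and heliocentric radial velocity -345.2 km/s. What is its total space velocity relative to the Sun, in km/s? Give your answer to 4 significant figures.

d = 1/p = 1/0.5617″ = 1.7803 pc.
μ = 19330 mas/yr = 19.33 ″/yr.
v_t = 4.740 μ d = 4.740 × 19.33 × 1.7803 = 163.12 km/s.
v = √(v_r² + v_t²) = √((-345.2)² + 163.12²) = √145771 = 381.8 km/s.

381.8 km/s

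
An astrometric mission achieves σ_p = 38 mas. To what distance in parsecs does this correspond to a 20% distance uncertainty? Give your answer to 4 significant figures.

σ_d/d = σ_p/p, so the condition is σ_p/p ≤ 0.20, i.e. p ≥ σ_p/0.20.
p_min = 38/0.20 = 190 mas = 0.19 arcsec.
d_max = 1/p_min = 1/0.19 = 5.2632 pc.

5.263 pc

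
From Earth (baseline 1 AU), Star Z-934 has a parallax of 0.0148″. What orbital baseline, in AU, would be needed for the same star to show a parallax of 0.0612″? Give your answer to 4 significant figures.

Parallax scales linearly with baseline: p ∝ B, so B = p_target / p_Earth × 1 AU.
B = 0.0612 / 0.0148 = 4.1351 AU.

4.135 AU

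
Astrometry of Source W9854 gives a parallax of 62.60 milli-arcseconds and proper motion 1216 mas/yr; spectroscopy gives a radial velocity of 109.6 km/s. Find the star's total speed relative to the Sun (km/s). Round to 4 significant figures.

143.1 km/s

d = 1/p = 1/0.06260″ = 15.974 pc.
μ = 1216 mas/yr = 1.216 ″/yr.
v_t = 4.740 μ d = 4.740 × 1.216 × 15.974 = 92.072 km/s.
v = √(v_r² + v_t²) = √(109.6² + 92.072²) = √20489.4 = 143.14 km/s.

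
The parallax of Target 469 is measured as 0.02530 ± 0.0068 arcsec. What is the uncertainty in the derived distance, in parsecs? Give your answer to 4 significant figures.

d = 1/p, so σ_d = σ_p / p².
σ_d = 0.00680 / (0.02530)² = 0.00680 / 0.00064009 = 10.624 pc.

10.62 pc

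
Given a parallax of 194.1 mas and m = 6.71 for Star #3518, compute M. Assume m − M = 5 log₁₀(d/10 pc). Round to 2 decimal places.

d = 1/p = 1/0.1941″ = 5.152 pc.
m − M = 5 log₁₀(5.152) − 5 = 3.5599 − 5 = -1.4401.
M = m − (m − M) = 6.71 − (-1.4401) = 8.15.

M = 8.15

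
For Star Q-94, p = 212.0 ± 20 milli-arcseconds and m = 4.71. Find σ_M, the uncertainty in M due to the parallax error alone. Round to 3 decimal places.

σ_M = 0.205 mag

M = m − 5 log₁₀ d + 5 = m + 5 log₁₀ p + 5, so ∂M/∂p = 5/(p ln 10).
σ_M = (5/ln 10) · (σ_p/p) = 2.1715 × 20/212.0 = 2.1715 × 0.09434 = 0.20486.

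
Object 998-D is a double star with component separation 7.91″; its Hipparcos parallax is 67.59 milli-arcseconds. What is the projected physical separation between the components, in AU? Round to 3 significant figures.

117 AU

d = 1/p = 1/0.06759″ = 14.795 pc.
At distance d (pc), an angle of θ arcsec spans θ·d AU: s = 7.91 × 14.795 = 117.03 AU.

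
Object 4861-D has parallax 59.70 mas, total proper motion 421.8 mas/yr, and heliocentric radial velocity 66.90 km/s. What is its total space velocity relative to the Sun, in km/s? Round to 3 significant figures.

74.8 km/s

d = 1/p = 1/0.05970″ = 16.75 pc.
μ = 421.8 mas/yr = 0.4218 ″/yr.
v_t = 4.740 μ d = 4.740 × 0.4218 × 16.75 = 33.489 km/s.
v = √(v_r² + v_t²) = √(66.90² + 33.489²) = √5597.12 = 74.814 km/s.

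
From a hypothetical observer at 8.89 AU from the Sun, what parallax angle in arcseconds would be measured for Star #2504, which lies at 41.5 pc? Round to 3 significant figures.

p (arcsec) = B (AU) / d (pc).
p = 8.89 / 41.5 = 0.21422 arcsec.

0.214 arcsec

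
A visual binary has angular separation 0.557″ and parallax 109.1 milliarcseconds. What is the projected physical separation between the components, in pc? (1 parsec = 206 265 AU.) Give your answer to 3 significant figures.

2.48 × 10^-5 pc

d = 1/p = 1/0.1091″ = 9.1659 pc.
At distance d (pc), an angle of θ arcsec spans θ·d AU: s = 0.557 × 9.1659 = 5.1054 AU.
= 5.1054 / 206265 = 2.4752 × 10^-5 pc.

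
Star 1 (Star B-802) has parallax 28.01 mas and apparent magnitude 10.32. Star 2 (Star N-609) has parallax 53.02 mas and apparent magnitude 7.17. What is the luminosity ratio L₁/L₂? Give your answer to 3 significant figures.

d₁ = 1/p₁ = 1/0.02801″ = 35.702 pc; d₂ = 1/p₂ = 1/0.05302″ = 18.861 pc.
M₁ = m₁ − 5 log₁₀ d₁ + 5 = 10.32 − 7.7635 + 5 = 7.5565.
M₂ = 7.17 − 6.3778 + 5 = 5.7922.
L₁/L₂ = 10^(0.4(M₂ − M₁)) = 10^(0.4 × (-1.7643)) = 10^(-0.70572) = 0.19692.

L₁/L₂ = 0.197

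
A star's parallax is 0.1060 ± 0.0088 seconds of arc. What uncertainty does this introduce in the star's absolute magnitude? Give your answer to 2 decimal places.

σ_M = 0.18 mag

M = m − 5 log₁₀ d + 5 = m + 5 log₁₀ p + 5, so ∂M/∂p = 5/(p ln 10).
σ_M = (5/ln 10) · (σ_p/p) = 2.1715 × 0.0088/0.1060 = 2.1715 × 0.083019 = 0.18028.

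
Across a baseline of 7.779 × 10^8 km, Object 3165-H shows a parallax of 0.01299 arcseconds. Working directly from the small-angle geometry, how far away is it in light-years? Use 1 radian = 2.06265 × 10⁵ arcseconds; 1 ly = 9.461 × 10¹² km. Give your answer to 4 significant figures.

1306 ly

θ = 0.01299″ = 0.01299/206265 = 6.2977 × 10^-8 rad.
d = B/θ = (7.779 × 10^8) / (6.2977 × 10^-8) = 1.2352 × 10^16 km = (1.2352 × 10^16) / (9.461 × 10^12) ly = 1305.6 ly.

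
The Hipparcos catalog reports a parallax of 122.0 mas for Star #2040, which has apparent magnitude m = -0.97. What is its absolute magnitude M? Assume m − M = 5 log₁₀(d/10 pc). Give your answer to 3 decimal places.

d = 1/p = 1/0.1220″ = 8.1967 pc.
m − M = 5 log₁₀(8.1967) − 5 = 4.5682 − 5 = -0.4318.
M = m − (m − M) = -0.97 − (-0.4318) = -0.538.

M = -0.538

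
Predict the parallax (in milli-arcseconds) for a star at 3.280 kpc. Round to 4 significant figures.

d = 3.280 kpc = 3280 pc.
p = 1/d = 1/3280 = 0.00030488 arcsec.
= 0.00030488 × 1000 = 0.30488 mas.

0.3049 mas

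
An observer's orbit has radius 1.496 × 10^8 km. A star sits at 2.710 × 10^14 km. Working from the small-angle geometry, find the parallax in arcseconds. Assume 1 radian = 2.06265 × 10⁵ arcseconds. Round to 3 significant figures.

0.114 arcsec

θ ≈ B/d = (1.496 × 10^8) / (2.710 × 10^14) = 5.5203 × 10^-7 rad.
In arcseconds: 5.5203 × 10^-7 × 206265 = 0.11386″.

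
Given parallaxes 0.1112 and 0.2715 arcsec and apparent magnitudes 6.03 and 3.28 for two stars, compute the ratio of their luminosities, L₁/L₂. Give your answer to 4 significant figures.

L₁/L₂ = 0.4735

d₁ = 1/p₁ = 1/0.1112″ = 8.9928 pc; d₂ = 1/p₂ = 1/0.2715″ = 3.6832 pc.
M₁ = m₁ − 5 log₁₀ d₁ + 5 = 6.03 − 4.7695 + 5 = 6.2605.
M₂ = 3.28 − 2.8311 + 5 = 5.4489.
L₁/L₂ = 10^(0.4(M₂ − M₁)) = 10^(0.4 × (-0.8116)) = 10^(-0.32464) = 0.47354.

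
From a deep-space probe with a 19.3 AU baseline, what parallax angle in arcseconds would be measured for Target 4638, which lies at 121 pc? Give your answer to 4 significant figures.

0.1595 arcsec

p (arcsec) = B (AU) / d (pc).
p = 19.3 / 121 = 0.1595 arcsec.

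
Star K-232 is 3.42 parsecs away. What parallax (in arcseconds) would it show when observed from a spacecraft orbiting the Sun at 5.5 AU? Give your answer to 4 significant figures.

1.608 arcsec

p (arcsec) = B (AU) / d (pc).
p = 5.5 / 3.42 = 1.6082 arcsec.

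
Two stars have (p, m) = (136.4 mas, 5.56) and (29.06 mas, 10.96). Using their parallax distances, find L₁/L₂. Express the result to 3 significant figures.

d₁ = 1/p₁ = 1/0.1364″ = 7.3314 pc; d₂ = 1/p₂ = 1/0.02906″ = 34.412 pc.
M₁ = m₁ − 5 log₁₀ d₁ + 5 = 5.56 − 4.3259 + 5 = 6.2341.
M₂ = 10.96 − 7.6835 + 5 = 8.2765.
L₁/L₂ = 10^(0.4(M₂ − M₁)) = 10^(0.4 × 2.0424) = 10^0.81696 = 6.5608.

L₁/L₂ = 6.56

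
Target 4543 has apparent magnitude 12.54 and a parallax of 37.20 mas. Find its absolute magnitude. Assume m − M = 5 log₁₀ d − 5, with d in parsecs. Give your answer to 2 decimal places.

M = 10.39

d = 1/p = 1/0.03720″ = 26.882 pc.
m − M = 5 log₁₀(26.882) − 5 = 7.1473 − 5 = 2.1473.
M = m − (m − M) = 12.54 − 2.1473 = 10.39.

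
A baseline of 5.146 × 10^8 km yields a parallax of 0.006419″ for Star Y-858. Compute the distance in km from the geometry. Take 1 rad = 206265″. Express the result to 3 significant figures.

1.65 × 10^16 km

θ = 0.006419″ = 0.006419/206265 = 3.1120 × 10^-8 rad.
d = B/θ = (5.146 × 10^8) / (3.1120 × 10^-8) = 1.6536 × 10^16 km.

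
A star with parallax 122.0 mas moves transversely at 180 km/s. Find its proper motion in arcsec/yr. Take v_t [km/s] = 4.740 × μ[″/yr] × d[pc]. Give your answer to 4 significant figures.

d = 1/p = 1/0.1220″ = 8.1967 pc.
μ = v_t / (4.74 d) = 180 / (4.74 × 8.1967) = 180 / 38.852 = 4.633 ″/yr.

4.633 arcsec/yr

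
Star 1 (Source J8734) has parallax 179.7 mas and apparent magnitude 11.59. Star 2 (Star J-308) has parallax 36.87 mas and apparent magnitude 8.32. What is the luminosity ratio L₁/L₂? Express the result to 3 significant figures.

L₁/L₂ = 0.00207

d₁ = 1/p₁ = 1/0.1797″ = 5.5648 pc; d₂ = 1/p₂ = 1/0.03687″ = 27.122 pc.
M₁ = m₁ − 5 log₁₀ d₁ + 5 = 11.59 − 3.7272 + 5 = 12.8628.
M₂ = 8.32 − 7.1666 + 5 = 6.1534.
L₁/L₂ = 10^(0.4(M₂ − M₁)) = 10^(0.4 × (-6.7094)) = 10^(-2.68376) = 0.0020713.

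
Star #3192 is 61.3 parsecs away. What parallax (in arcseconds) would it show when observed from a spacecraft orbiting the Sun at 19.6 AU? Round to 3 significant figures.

p (arcsec) = B (AU) / d (pc).
p = 19.6 / 61.3 = 0.31974 arcsec.

0.320 arcsec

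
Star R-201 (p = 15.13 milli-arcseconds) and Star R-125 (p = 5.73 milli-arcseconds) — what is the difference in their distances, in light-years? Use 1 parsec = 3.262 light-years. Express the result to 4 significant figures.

353.7 ly

d_A = 1/0.01513″ = 66.094 pc; d_B = 1/0.005730″ = 174.52 pc.
|d_B − d_A| = |174.52 − 66.094| = 108.43 pc = 108.43 × 3.262 ly = 353.7 ly.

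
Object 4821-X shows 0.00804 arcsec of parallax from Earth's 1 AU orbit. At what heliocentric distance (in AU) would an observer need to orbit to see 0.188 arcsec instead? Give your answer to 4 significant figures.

Parallax scales linearly with baseline: p ∝ B, so B = p_target / p_Earth × 1 AU.
B = 0.188 / 0.00804 = 23.383 AU.

23.38 AU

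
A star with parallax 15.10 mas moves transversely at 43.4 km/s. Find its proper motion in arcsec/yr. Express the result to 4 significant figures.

0.1383 arcsec/yr

d = 1/p = 1/0.01510″ = 66.225 pc.
μ = v_t / (4.74 d) = 43.4 / (4.74 × 66.225) = 43.4 / 313.91 = 0.13826 ″/yr.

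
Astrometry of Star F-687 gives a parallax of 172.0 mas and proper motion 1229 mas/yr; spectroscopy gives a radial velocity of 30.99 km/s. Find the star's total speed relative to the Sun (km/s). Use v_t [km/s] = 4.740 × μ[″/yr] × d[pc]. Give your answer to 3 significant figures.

45.9 km/s

d = 1/p = 1/0.1720″ = 5.814 pc.
μ = 1229 mas/yr = 1.229 ″/yr.
v_t = 4.740 μ d = 4.740 × 1.229 × 5.814 = 33.869 km/s.
v = √(v_r² + v_t²) = √(30.99² + 33.869²) = √2107.49 = 45.907 km/s.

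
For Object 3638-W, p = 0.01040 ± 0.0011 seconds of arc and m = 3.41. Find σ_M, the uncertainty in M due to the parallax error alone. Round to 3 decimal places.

M = m − 5 log₁₀ d + 5 = m + 5 log₁₀ p + 5, so ∂M/∂p = 5/(p ln 10).
σ_M = (5/ln 10) · (σ_p/p) = 2.1715 × 0.0011/0.01040 = 2.1715 × 0.10577 = 0.22968.

σ_M = 0.230 mag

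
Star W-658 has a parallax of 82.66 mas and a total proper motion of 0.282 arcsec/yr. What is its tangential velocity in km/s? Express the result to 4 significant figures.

16.17 km/s

d = 1/p = 1/0.08266″ = 12.098 pc.
v_t = 4.74 × μ × d = 4.74 × 0.282 × 12.098 = 16.171 km/s.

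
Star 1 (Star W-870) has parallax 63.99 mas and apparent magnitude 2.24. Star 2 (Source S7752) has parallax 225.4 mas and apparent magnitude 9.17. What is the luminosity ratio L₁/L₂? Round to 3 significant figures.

d₁ = 1/p₁ = 1/0.06399″ = 15.627 pc; d₂ = 1/p₂ = 1/0.2254″ = 4.4366 pc.
M₁ = m₁ − 5 log₁₀ d₁ + 5 = 2.24 − 5.9694 + 5 = 1.2706.
M₂ = 9.17 − 3.2353 + 5 = 10.9347.
L₁/L₂ = 10^(0.4(M₂ − M₁)) = 10^(0.4 × 9.6641) = 10^3.86564 = 7339.1.

L₁/L₂ = 7340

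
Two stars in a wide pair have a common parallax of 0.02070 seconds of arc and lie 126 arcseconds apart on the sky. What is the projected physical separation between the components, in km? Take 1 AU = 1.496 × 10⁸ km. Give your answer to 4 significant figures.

9.106 × 10^11 km

d = 1/p = 1/0.02070″ = 48.309 pc.
At distance d (pc), an angle of θ arcsec spans θ·d AU: s = 126 × 48.309 = 6086.9 AU.
= 6086.9 × 1.496 × 10⁸ km = 9.1060 × 10^11 km.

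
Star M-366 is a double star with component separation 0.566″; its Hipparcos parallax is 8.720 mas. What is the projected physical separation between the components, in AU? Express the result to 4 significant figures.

d = 1/p = 1/0.008720″ = 114.68 pc.
At distance d (pc), an angle of θ arcsec spans θ·d AU: s = 0.566 × 114.68 = 64.909 AU.

64.91 AU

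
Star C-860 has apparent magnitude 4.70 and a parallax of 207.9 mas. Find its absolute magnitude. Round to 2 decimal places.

d = 1/p = 1/0.2079″ = 4.81 pc.
m − M = 5 log₁₀(4.81) − 5 = 3.4107 − 5 = -1.5893.
M = m − (m − M) = 4.70 − (-1.5893) = 6.29.

M = 6.29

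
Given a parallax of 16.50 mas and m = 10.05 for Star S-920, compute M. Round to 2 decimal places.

M = 6.14

d = 1/p = 1/0.01650″ = 60.606 pc.
m − M = 5 log₁₀(60.606) − 5 = 8.9126 − 5 = 3.9126.
M = m − (m − M) = 10.05 − 3.9126 = 6.14.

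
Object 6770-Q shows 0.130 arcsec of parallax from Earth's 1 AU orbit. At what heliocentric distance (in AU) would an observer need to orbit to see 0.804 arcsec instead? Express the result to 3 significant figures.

Parallax scales linearly with baseline: p ∝ B, so B = p_target / p_Earth × 1 AU.
B = 0.804 / 0.130 = 6.1846 AU.

6.18 AU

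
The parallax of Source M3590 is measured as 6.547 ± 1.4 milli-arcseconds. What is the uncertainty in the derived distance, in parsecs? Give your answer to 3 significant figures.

32.7 pc

d = 1/p, so σ_d = σ_p / p².
σ_d = 0.00140 / (0.006547)² = 0.00140 / 0.000042863 = 32.662 pc.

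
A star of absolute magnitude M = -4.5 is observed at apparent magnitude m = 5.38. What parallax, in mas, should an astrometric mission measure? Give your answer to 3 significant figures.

1.06 mas

m − M = 5.38 − (-4.5) = 9.88.
d = 10^((m−M)/5 + 1) = 10^2.976 = 946.24 pc.
p = 1/d = 1/946.24 = 0.0010568 arcsec = 1.0568 mas.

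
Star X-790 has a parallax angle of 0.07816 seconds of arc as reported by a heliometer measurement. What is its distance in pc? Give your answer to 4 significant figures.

12.79 pc

d = 1/p = 1/0.07816 = 12.794 pc.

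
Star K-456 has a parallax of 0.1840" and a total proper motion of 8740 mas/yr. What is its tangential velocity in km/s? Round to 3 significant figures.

225 km/s

d = 1/p = 1/0.1840″ = 5.4348 pc.
μ = 8740 mas/yr = 8.74 ″/yr.
v_t = 4.74 × μ × d = 4.74 × 8.74 × 5.4348 = 225.15 km/s.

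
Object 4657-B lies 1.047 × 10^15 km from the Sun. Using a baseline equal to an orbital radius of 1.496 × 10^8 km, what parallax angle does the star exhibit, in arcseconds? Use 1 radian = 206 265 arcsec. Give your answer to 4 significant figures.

θ ≈ B/d = (1.496 × 10^8) / (1.047 × 10^15) = 1.4288 × 10^-7 rad.
In arcseconds: 1.4288 × 10^-7 × 206265 = 0.029471″.

0.02947 arcsec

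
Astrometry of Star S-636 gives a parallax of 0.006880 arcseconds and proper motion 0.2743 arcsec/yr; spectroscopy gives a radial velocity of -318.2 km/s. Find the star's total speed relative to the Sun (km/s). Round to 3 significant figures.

d = 1/p = 1/0.006880″ = 145.35 pc.
v_t = 4.740 μ d = 4.740 × 0.2743 × 145.35 = 188.98 km/s.
v = √(v_r² + v_t²) = √((-318.2)² + 188.98²) = √136965 = 370.09 km/s.

370 km/s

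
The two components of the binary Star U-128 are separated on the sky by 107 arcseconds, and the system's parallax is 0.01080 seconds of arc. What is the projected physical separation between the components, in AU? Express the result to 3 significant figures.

9910 AU

d = 1/p = 1/0.01080″ = 92.593 pc.
At distance d (pc), an angle of θ arcsec spans θ·d AU: s = 107 × 92.593 = 9907.5 AU.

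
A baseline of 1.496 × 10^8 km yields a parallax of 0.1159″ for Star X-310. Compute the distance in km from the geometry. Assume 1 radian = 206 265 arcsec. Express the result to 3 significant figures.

θ = 0.1159″ = 0.1159/206265 = 5.6190 × 10^-7 rad.
d = B/θ = (1.496 × 10^8) / (5.6190 × 10^-7) = 2.6624 × 10^14 km.

2.66 × 10^14 km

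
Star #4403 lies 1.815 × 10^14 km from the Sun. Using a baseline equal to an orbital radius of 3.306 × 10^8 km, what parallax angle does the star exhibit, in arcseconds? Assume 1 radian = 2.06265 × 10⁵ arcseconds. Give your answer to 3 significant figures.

0.376 arcsec

θ ≈ B/d = (3.306 × 10^8) / (1.815 × 10^14) = 1.8215 × 10^-6 rad.
In arcseconds: 1.8215 × 10^-6 × 206265 = 0.37571″.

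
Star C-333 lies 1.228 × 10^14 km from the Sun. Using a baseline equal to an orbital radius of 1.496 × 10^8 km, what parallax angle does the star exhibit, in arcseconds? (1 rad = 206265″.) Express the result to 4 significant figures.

θ ≈ B/d = (1.496 × 10^8) / (1.228 × 10^14) = 1.2182 × 10^-6 rad.
In arcseconds: 1.2182 × 10^-6 × 206265 = 0.25127″.

0.2513 arcsec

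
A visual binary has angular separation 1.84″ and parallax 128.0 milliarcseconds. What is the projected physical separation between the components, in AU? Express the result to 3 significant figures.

d = 1/p = 1/0.1280″ = 7.8125 pc.
At distance d (pc), an angle of θ arcsec spans θ·d AU: s = 1.84 × 7.8125 = 14.375 AU.

14.4 AU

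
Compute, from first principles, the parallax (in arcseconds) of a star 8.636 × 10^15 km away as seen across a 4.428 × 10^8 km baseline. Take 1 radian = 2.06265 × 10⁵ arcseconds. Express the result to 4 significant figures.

θ ≈ B/d = (4.428 × 10^8) / (8.636 × 10^15) = 5.1274 × 10^-8 rad.
In arcseconds: 5.1274 × 10^-8 × 206265 = 0.010576″.

0.01058 arcsec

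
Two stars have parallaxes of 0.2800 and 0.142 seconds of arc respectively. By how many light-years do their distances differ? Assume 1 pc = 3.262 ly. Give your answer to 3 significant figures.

d_A = 1/0.2800″ = 3.5714 pc; d_B = 1/0.1420″ = 7.0423 pc.
|d_B − d_A| = |7.0423 − 3.5714| = 3.4709 pc = 3.4709 × 3.262 ly = 11.322 ly.

11.3 ly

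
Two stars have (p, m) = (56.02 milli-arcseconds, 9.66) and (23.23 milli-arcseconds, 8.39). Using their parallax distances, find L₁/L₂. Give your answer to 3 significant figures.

L₁/L₂ = 0.0534

d₁ = 1/p₁ = 1/0.05602″ = 17.851 pc; d₂ = 1/p₂ = 1/0.02323″ = 43.048 pc.
M₁ = m₁ − 5 log₁₀ d₁ + 5 = 9.66 − 6.2583 + 5 = 8.4017.
M₂ = 8.39 − 8.1698 + 5 = 5.2202.
L₁/L₂ = 10^(0.4(M₂ − M₁)) = 10^(0.4 × (-3.1815)) = 10^(-1.27260) = 0.053383.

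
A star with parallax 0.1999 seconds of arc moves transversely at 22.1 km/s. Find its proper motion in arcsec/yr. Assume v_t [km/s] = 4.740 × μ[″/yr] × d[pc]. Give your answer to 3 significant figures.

d = 1/p = 1/0.1999″ = 5.0025 pc.
μ = v_t / (4.74 d) = 22.1 / (4.74 × 5.0025) = 22.1 / 23.712 = 0.93202 ″/yr.

0.932 arcsec/yr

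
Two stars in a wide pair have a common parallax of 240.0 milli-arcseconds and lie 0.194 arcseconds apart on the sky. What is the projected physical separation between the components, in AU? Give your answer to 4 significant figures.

d = 1/p = 1/0.2400″ = 4.1667 pc.
At distance d (pc), an angle of θ arcsec spans θ·d AU: s = 0.194 × 4.1667 = 0.80834 AU.

0.8083 AU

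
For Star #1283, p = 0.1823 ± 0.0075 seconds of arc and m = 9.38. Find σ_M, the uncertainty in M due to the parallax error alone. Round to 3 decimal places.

M = m − 5 log₁₀ d + 5 = m + 5 log₁₀ p + 5, so ∂M/∂p = 5/(p ln 10).
σ_M = (5/ln 10) · (σ_p/p) = 2.1715 × 0.0075/0.1823 = 2.1715 × 0.041141 = 0.089338.

σ_M = 0.089 mag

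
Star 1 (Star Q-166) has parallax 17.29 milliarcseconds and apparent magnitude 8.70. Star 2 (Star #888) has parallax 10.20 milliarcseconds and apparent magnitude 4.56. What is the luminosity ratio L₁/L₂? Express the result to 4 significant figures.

d₁ = 1/p₁ = 1/0.01729″ = 57.837 pc; d₂ = 1/p₂ = 1/0.01020″ = 98.039 pc.
M₁ = m₁ − 5 log₁₀ d₁ + 5 = 8.70 − 8.8110 + 5 = 4.8890.
M₂ = 4.56 − 9.9570 + 5 = -0.3970.
L₁/L₂ = 10^(0.4(M₂ − M₁)) = 10^(0.4 × (-5.2860)) = 10^(-2.11440) = 0.0076842.

L₁/L₂ = 0.007684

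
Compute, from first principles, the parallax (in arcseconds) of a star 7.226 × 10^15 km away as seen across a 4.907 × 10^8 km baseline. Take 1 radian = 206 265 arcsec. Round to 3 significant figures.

θ ≈ B/d = (4.907 × 10^8) / (7.226 × 10^15) = 6.7908 × 10^-8 rad.
In arcseconds: 6.7908 × 10^-8 × 206265 = 0.014007″.

0.0140 arcsec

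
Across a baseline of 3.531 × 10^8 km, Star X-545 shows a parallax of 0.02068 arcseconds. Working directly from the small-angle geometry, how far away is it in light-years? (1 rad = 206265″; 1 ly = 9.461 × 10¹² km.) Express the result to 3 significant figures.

θ = 0.02068″ = 0.02068/206265 = 1.0026 × 10^-7 rad.
d = B/θ = (3.531 × 10^8) / (1.0026 × 10^-7) = 3.5218 × 10^15 km = (3.5218 × 10^15) / (9.461 × 10^12) ly = 372.24 ly.

372 ly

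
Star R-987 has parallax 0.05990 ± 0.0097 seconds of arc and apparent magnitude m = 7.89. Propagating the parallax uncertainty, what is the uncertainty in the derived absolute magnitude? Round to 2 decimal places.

M = m − 5 log₁₀ d + 5 = m + 5 log₁₀ p + 5, so ∂M/∂p = 5/(p ln 10).
σ_M = (5/ln 10) · (σ_p/p) = 2.1715 × 0.0097/0.05990 = 2.1715 × 0.16194 = 0.35165.

σ_M = 0.35 mag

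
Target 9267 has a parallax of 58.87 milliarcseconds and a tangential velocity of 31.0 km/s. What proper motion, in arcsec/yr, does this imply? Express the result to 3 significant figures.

0.385 arcsec/yr

d = 1/p = 1/0.05887″ = 16.987 pc.
μ = v_t / (4.74 d) = 31.0 / (4.74 × 16.987) = 31.0 / 80.518 = 0.38501 ″/yr.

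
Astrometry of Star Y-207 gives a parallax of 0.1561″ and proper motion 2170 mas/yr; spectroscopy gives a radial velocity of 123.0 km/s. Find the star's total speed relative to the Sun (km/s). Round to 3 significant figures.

140 km/s

d = 1/p = 1/0.1561″ = 6.4061 pc.
μ = 2170 mas/yr = 2.170 ″/yr.
v_t = 4.740 μ d = 4.740 × 2.170 × 6.4061 = 65.892 km/s.
v = √(v_r² + v_t²) = √(123.0² + 65.892²) = √19470.8 = 139.54 km/s.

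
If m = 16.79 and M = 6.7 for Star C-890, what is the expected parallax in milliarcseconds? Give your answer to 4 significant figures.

0.9594 mas

m − M = 16.79 − 6.7 = 10.09.
d = 10^((m−M)/5 + 1) = 10^3.018 = 1042.3 pc.
p = 1/d = 1/1042.3 = 0.00095942 arcsec = 0.95942 mas.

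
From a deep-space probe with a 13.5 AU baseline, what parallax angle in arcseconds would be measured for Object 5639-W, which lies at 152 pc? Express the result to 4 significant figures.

p (arcsec) = B (AU) / d (pc).
p = 13.5 / 152 = 0.088816 arcsec.

0.08882 arcsec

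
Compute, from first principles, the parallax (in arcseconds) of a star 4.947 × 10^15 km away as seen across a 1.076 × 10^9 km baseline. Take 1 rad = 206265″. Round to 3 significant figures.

0.0449 arcsec

θ ≈ B/d = (1.076 × 10^9) / (4.947 × 10^15) = 2.1751 × 10^-7 rad.
In arcseconds: 2.1751 × 10^-7 × 206265 = 0.044865″.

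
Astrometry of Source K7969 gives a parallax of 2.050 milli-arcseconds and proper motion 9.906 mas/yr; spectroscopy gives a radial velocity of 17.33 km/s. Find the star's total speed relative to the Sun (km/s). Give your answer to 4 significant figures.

28.72 km/s

d = 1/p = 1/0.002050″ = 487.8 pc.
μ = 9.906 mas/yr = 0.009906 ″/yr.
v_t = 4.740 μ d = 4.740 × 0.009906 × 487.8 = 22.904 km/s.
v = √(v_r² + v_t²) = √(17.33² + 22.904²) = √824.922 = 28.721 km/s.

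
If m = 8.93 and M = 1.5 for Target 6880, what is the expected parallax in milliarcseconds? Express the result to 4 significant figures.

3.266 mas

m − M = 8.93 − 1.5 = 7.43.
d = 10^((m−M)/5 + 1) = 10^2.486 = 306.2 pc.
p = 1/d = 1/306.2 = 0.0032658 arcsec = 3.2658 mas.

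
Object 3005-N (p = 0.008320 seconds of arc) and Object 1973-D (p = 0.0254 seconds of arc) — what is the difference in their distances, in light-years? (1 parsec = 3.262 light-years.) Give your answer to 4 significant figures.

263.6 ly

d_A = 1/0.008320″ = 120.19 pc; d_B = 1/0.02540″ = 39.37 pc.
|d_B − d_A| = |39.37 − 120.19| = 80.82 pc = 80.82 × 3.262 ly = 263.63 ly.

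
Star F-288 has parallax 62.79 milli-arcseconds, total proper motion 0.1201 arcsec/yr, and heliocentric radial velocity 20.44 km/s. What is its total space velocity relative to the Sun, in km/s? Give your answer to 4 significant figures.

d = 1/p = 1/0.06279″ = 15.926 pc.
v_t = 4.740 μ d = 4.740 × 0.1201 × 15.926 = 9.0663 km/s.
v = √(v_r² + v_t²) = √(20.44² + 9.0663²) = √499.991 = 22.36 km/s.

22.36 km/s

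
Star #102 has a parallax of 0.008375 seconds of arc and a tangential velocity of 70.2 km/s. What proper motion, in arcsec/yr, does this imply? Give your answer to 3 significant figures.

d = 1/p = 1/0.008375″ = 119.4 pc.
μ = v_t / (4.74 d) = 70.2 / (4.74 × 119.4) = 70.2 / 565.96 = 0.12404 ″/yr.

0.124 arcsec/yr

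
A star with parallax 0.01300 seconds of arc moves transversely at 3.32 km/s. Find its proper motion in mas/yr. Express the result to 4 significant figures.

d = 1/p = 1/0.01300″ = 76.923 pc.
μ = v_t / (4.74 d) = 3.32 / (4.74 × 76.923) = 3.32 / 364.62 = 0.0091054 ″/yr = 9.1054 mas/yr.

9.105 mas/yr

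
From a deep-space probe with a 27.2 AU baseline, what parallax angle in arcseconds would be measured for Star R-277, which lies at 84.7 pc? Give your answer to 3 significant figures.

p (arcsec) = B (AU) / d (pc).
p = 27.2 / 84.7 = 0.32113 arcsec.

0.321 arcsec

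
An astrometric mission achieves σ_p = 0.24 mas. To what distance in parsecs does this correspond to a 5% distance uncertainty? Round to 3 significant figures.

σ_d/d = σ_p/p, so the condition is σ_p/p ≤ 0.05, i.e. p ≥ σ_p/0.05.
p_min = 0.24/0.05 = 4.8 mas = 0.0048 arcsec.
d_max = 1/p_min = 1/0.0048 = 208.33 pc.

208 pc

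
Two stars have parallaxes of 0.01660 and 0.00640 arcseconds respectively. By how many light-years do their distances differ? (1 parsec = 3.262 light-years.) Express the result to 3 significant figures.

d_A = 1/0.01660″ = 60.241 pc; d_B = 1/0.006400″ = 156.25 pc.
|d_B − d_A| = |156.25 − 60.241| = 96.009 pc = 96.009 × 3.262 ly = 313.18 ly.

313 ly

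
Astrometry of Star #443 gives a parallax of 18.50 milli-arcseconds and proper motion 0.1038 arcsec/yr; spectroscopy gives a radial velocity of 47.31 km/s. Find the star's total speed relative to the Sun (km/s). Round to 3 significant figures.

d = 1/p = 1/0.01850″ = 54.054 pc.
v_t = 4.740 μ d = 4.740 × 0.1038 × 54.054 = 26.595 km/s.
v = √(v_r² + v_t²) = √(47.31² + 26.595²) = √2945.53 = 54.273 km/s.

54.3 km/s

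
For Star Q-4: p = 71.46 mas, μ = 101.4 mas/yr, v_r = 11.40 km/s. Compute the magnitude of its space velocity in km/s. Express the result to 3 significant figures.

d = 1/p = 1/0.07146″ = 13.994 pc.
μ = 101.4 mas/yr = 0.1014 ″/yr.
v_t = 4.740 μ d = 4.740 × 0.1014 × 13.994 = 6.726 km/s.
v = √(v_r² + v_t²) = √(11.40² + 6.726²) = √175.199 = 13.236 km/s.

13.2 km/s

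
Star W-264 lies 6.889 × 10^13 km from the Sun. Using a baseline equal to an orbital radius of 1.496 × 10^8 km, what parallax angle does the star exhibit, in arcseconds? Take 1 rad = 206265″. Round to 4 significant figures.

0.4479 arcsec

θ ≈ B/d = (1.496 × 10^8) / (6.889 × 10^13) = 2.1716 × 10^-6 rad.
In arcseconds: 2.1716 × 10^-6 × 206265 = 0.44793″.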